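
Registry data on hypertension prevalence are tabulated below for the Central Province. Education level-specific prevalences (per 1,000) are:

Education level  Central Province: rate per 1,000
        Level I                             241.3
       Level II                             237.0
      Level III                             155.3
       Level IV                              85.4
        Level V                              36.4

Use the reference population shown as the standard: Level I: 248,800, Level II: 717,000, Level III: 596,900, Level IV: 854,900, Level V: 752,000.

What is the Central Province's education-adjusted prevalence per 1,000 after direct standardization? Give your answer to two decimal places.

133.47

Standard total = 3,169,600; weights = 0.0785, 0.2262, 0.1883, 0.2697, 0.2373.
Standardized rate: 0.0785×241.3 + 0.2262×237.0 + 0.1883×155.3 + 0.2697×85.4 + 0.2373×36.4 = 133.4693 per 1,000.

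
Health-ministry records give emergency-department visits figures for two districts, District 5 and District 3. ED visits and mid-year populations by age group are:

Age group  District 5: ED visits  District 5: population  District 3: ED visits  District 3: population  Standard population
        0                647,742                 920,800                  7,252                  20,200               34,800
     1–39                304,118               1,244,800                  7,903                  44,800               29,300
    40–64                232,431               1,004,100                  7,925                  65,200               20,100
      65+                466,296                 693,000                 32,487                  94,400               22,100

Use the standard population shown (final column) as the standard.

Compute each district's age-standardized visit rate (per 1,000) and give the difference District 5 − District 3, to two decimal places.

220.61

Age-specific rates per 1,000 for District 5: 703.456, 244.311, 231.482, 672.866.
For District 3: 359.010, 176.406, 121.549, 344.142.
Standard total = 106,300; weights = 0.3274, 0.2756, 0.1891, 0.2079.
District 5: 0.3274×703.456 + 0.2756×244.311 + 0.1891×231.482 + 0.2079×672.866 = 481.2952 per 1,000.
District 3: 0.3274×359.010 + 0.2756×176.406 + 0.1891×121.549 + 0.2079×344.142 = 260.6860 per 1,000.
Difference = 481.2952 − 260.6860 = 220.6092.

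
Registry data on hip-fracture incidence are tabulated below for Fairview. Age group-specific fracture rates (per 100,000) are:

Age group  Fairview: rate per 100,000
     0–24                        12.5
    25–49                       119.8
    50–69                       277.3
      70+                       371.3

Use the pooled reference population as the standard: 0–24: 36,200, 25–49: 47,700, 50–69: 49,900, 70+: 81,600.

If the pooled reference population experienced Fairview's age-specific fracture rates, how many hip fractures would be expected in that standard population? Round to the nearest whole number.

503

Expected hip fractures = Σ (standard pop × age-specific rate ÷ 100,000)
= 36,200×12.5/100,000 + 47,700×119.8/100,000 + 49,900×277.3/100,000 + 81,600×371.3/100,000
= 4.53 + 57.14 + 138.37 + 302.98 = 503.02.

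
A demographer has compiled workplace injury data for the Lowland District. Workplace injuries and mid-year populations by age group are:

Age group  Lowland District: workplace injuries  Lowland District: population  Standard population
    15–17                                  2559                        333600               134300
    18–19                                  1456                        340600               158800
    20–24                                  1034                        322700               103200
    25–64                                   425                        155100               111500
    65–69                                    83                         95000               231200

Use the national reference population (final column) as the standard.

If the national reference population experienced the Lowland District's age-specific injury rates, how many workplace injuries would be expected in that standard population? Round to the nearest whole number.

2547

Age-specific rates per 10000 for the Lowland District: 76.71, 42.75, 32.04, 27.40, 8.74.
Expected workplace injuries = Σ (standard pop × age-specific rate ÷ 10000)
= 134300×76.71/10000 + 158800×42.75/10000 + 103200×32.04/10000 + 111500×27.40/10000 + 231200×8.74/10000
= 1030.20 + 678.84 + 330.67 + 305.53 + 202.00 = 2547.24.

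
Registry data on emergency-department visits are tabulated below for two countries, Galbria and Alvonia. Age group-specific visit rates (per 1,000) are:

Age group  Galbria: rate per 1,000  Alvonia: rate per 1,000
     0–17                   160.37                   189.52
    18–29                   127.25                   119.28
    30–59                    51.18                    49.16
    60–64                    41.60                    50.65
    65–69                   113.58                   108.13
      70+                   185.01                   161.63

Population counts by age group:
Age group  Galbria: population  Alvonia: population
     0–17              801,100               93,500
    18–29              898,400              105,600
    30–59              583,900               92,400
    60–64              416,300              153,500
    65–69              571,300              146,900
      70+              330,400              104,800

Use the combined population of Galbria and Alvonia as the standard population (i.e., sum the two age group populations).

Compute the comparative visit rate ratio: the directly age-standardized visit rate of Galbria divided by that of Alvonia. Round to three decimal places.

0.984

Combined standard total = 4,298,100; weights = 0.2081, 0.2336, 0.1573, 0.1326, 0.1671, 0.1013.
Galbria: 0.2081×160.37 + 0.2336×127.25 + 0.1573×51.18 + 0.1326×41.60 + 0.1671×113.58 + 0.1013×185.01 = 114.3836 per 1,000.
Alvonia: 0.2081×189.52 + 0.2336×119.28 + 0.1573×49.16 + 0.1326×50.65 + 0.1671×108.13 + 0.1013×161.63 = 116.1930 per 1,000.
Ratio = 114.3836 ÷ 116.1930 = 0.98443.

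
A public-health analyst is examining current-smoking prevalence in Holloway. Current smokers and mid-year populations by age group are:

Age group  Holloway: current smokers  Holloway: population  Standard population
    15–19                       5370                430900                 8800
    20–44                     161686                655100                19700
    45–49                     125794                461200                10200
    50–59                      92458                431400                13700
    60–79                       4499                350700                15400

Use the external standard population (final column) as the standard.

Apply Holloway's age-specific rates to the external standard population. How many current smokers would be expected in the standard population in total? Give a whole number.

Age-specific rates per 1000 for Holloway: 12.462, 246.811, 272.754, 214.321, 12.829.
Expected current smokers = Σ (standard pop × age-specific rate ÷ 1000)
= 8800×12.462/1000 + 19700×246.811/1000 + 10200×272.754/1000 + 13700×214.321/1000 + 15400×12.829/1000
= 109.67 + 4862.18 + 2782.09 + 2936.20 + 197.56 = 10887.69.

10888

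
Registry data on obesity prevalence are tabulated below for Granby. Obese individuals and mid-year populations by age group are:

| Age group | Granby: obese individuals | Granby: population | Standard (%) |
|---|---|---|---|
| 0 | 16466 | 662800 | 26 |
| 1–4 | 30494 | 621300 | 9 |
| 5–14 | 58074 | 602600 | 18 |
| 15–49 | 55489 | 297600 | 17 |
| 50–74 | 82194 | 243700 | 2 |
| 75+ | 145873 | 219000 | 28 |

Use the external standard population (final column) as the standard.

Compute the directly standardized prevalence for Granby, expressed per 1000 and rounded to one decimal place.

Age-specific rates per 1000 for Granby: 24.843, 49.081, 96.372, 186.455, 337.275, 666.087.
Standard weights: 0.26, 0.09, 0.18, 0.17, 0.02, 0.28.
Standardized rate: 0.2600×24.843 + 0.0900×49.081 + 0.1800×96.372 + 0.1700×186.455 + 0.0200×337.275 + 0.2800×666.087 = 253.1707 per 1000.

253.2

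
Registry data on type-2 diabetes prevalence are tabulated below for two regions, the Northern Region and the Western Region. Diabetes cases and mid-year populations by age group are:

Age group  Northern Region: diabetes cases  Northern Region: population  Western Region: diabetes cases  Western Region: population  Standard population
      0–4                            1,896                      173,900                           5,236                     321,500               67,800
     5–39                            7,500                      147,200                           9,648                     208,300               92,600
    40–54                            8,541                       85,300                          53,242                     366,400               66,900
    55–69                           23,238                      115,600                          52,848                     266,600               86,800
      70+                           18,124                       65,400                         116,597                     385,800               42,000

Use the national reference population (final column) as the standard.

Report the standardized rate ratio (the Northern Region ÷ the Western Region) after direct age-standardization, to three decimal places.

0.916

Age-specific rates per 1,000 for the Northern Region: 10.903, 50.951, 100.129, 201.021, 277.125.
For the Western Region: 16.286, 46.318, 145.311, 198.230, 302.221.
Standard total = 356,100; weights = 0.1904, 0.2600, 0.1879, 0.2438, 0.1179.
The Northern Region: 0.1904×10.903 + 0.2600×50.951 + 0.1879×100.129 + 0.2438×201.021 + 0.1179×277.125 = 115.8208 per 1,000.
The Western Region: 0.1904×16.286 + 0.2600×46.318 + 0.1879×145.311 + 0.2438×198.230 + 0.1179×302.221 = 126.4088 per 1,000.
Ratio = 115.8208 ÷ 126.4088 = 0.91624.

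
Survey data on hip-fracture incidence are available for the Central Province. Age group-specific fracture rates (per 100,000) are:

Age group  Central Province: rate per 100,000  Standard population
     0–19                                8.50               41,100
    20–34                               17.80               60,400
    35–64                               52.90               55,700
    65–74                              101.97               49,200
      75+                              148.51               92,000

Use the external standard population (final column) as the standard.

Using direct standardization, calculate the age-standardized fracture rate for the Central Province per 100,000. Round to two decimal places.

Standard total = 298,400; weights = 0.1377, 0.2024, 0.1867, 0.1649, 0.3083.
Standardized rate: 0.1377×8.50 + 0.2024×17.80 + 0.1867×52.90 + 0.1649×101.97 + 0.3083×148.51 = 77.2481 per 100,000.

77.25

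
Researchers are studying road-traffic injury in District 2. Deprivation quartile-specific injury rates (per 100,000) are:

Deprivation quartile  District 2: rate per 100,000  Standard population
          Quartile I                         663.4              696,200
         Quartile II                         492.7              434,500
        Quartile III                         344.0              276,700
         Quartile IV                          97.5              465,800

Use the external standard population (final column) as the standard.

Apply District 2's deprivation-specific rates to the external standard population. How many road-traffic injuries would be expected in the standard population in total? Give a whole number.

8165

Expected road-traffic injuries = Σ (standard pop × deprivation-specific rate ÷ 100,000)
= 696,200×663.4/100,000 + 434,500×492.7/100,000 + 276,700×344.0/100,000 + 465,800×97.5/100,000
= 4618.59 + 2140.78 + 951.85 + 454.15 = 8165.38.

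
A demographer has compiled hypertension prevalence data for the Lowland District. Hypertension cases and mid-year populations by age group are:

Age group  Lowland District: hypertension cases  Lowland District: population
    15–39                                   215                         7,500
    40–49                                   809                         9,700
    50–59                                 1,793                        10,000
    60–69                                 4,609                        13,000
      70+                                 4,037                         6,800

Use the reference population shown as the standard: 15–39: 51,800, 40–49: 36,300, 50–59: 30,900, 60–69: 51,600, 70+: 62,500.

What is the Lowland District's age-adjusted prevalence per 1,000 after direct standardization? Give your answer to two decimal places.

Age-specific rates per 1,000 for the Lowland District: 28.667, 83.402, 179.300, 354.538, 593.676.
Standard total = 233,100; weights = 0.2222, 0.1557, 0.1326, 0.2214, 0.2681.
Standardized rate: 0.2222×28.667 + 0.1557×83.402 + 0.1326×179.300 + 0.2214×354.538 + 0.2681×593.676 = 280.7883 per 1,000.

280.79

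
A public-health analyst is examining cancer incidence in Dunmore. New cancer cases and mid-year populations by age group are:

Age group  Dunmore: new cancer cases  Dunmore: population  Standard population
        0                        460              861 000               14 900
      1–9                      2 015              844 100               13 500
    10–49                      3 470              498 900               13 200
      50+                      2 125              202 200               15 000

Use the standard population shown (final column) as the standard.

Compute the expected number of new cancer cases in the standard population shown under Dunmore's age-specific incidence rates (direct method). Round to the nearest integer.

290

Age-specific rates per 100 000 for Dunmore: 53.43, 238.72, 695.53, 1050.94.
Expected new cancer cases = Σ (standard pop × age-specific rate ÷ 100 000)
= 14 900×53.43/100 000 + 13 500×238.72/100 000 + 13 200×695.53/100 000 + 15 000×1050.94/100 000
= 7.96 + 32.23 + 91.81 + 157.64 = 289.64.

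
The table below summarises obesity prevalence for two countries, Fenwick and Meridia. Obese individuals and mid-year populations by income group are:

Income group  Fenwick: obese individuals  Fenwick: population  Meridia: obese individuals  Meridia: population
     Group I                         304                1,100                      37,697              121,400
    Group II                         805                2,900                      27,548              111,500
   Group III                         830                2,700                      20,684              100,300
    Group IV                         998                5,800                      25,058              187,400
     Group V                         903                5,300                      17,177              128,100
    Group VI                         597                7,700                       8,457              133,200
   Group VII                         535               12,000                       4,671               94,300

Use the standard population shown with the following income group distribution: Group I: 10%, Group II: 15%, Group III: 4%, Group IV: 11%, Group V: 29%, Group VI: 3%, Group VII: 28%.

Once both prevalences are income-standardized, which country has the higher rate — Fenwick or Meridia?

Income-specific rates per 1,000 for Fenwick: 276.364, 277.586, 307.407, 172.069, 170.377, 77.532, 44.583.
For Meridia: 310.519, 247.067, 206.221, 133.714, 134.091, 63.491, 49.533.
Standard weights: 0.10, 0.15, 0.04, 0.11, 0.29, 0.03, 0.28.
Fenwick: 0.1000×276.364 + 0.1500×277.586 + 0.0400×307.407 + 0.1100×172.069 + 0.2900×170.377 + 0.0300×77.532 + 0.2800×44.583 = 164.7169 per 1,000.
Meridia: 0.1000×310.519 + 0.1500×247.067 + 0.0400×206.221 + 0.1100×133.714 + 0.2900×134.091 + 0.0300×63.491 + 0.2800×49.533 = 145.7297 per 1,000.
The crude rates (132.59 vs 161.26) would put Meridia higher, but that reflects its income composition; once standardized to a common income structure, Fenwick has the higher underlying rate.

Fenwick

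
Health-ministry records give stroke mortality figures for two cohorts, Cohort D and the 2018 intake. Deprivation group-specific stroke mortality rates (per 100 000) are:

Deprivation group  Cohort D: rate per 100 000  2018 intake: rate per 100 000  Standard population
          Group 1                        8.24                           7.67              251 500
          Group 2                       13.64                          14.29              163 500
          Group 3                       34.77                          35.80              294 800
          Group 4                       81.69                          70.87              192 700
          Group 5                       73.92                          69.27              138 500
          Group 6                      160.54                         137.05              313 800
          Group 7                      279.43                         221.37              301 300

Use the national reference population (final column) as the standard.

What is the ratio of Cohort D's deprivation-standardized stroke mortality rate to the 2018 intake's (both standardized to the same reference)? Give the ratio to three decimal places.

1.185

Standard total = 1 656 100; weights = 0.1519, 0.0987, 0.1780, 0.1164, 0.0836, 0.1895, 0.1819.
Cohort D: 0.1519×8.24 + 0.0987×13.64 + 0.1780×34.77 + 0.1164×81.69 + 0.0836×73.92 + 0.1895×160.54 + 0.1819×279.43 = 105.7315 per 100 000.
The 2018 intake: 0.1519×7.67 + 0.0987×14.29 + 0.1780×35.80 + 0.1164×70.87 + 0.0836×69.27 + 0.1895×137.05 + 0.1819×221.37 = 89.2306 per 100 000.
Ratio = 105.7315 ÷ 89.2306 = 1.18492.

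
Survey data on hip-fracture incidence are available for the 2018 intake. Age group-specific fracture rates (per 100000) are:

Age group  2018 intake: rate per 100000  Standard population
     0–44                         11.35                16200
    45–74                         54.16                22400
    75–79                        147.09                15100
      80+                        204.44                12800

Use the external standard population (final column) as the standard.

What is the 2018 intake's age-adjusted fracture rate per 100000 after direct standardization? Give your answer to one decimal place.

93.8

Standard total = 66500; weights = 0.2436, 0.3368, 0.2271, 0.1925.
Standardized rate: 0.2436×11.35 + 0.3368×54.16 + 0.2271×147.09 + 0.1925×204.44 = 93.7586 per 100000.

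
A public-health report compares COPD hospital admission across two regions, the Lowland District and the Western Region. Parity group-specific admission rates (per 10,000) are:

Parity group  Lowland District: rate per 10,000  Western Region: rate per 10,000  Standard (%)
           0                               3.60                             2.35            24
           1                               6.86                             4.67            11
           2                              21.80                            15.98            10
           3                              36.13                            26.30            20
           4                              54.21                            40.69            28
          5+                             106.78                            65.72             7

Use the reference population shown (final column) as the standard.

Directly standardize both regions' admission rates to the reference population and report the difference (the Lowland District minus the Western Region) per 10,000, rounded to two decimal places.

Standard weights: 0.24, 0.11, 0.10, 0.20, 0.28, 0.07.
The Lowland District: 0.2400×3.60 + 0.1100×6.86 + 0.1000×21.80 + 0.2000×36.13 + 0.2800×54.21 + 0.0700×106.78 = 33.6780 per 10,000.
The Western Region: 0.2400×2.35 + 0.1100×4.67 + 0.1000×15.98 + 0.2000×26.30 + 0.2800×40.69 + 0.0700×65.72 = 23.9293 per 10,000.
Difference = 33.6780 − 23.9293 = 9.7487.

9.75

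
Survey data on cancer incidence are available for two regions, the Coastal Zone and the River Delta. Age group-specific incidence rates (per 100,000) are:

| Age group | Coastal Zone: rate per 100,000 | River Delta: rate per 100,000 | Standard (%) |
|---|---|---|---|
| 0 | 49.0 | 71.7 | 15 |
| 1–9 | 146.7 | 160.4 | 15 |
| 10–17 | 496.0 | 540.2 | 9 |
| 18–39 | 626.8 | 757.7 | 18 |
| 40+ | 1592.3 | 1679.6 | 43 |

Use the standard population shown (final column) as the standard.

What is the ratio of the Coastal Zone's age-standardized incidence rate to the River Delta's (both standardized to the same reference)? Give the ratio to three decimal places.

Standard weights: 0.15, 0.15, 0.09, 0.18, 0.43.
The Coastal Zone: 0.1500×49.0 + 0.1500×146.7 + 0.0900×496.0 + 0.1800×626.8 + 0.4300×1592.3 = 871.5080 per 100,000.
The River Delta: 0.1500×71.7 + 0.1500×160.4 + 0.0900×540.2 + 0.1800×757.7 + 0.4300×1679.6 = 942.0470 per 100,000.
Ratio = 871.5080 ÷ 942.0470 = 0.92512.

0.925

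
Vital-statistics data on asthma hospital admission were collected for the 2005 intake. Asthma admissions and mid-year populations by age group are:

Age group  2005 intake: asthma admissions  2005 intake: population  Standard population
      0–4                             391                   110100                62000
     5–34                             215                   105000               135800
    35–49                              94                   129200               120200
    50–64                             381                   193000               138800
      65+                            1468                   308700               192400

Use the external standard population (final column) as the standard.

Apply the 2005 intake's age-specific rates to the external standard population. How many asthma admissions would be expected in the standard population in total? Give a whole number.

1775

Age-specific rates per 10000 for the 2005 intake: 35.51, 20.48, 7.28, 19.74, 47.55.
Expected asthma admissions = Σ (standard pop × age-specific rate ÷ 10000)
= 62000×35.51/10000 + 135800×20.48/10000 + 120200×7.28/10000 + 138800×19.74/10000 + 192400×47.55/10000
= 220.18 + 278.07 + 87.45 + 274.00 + 914.94 = 1774.65.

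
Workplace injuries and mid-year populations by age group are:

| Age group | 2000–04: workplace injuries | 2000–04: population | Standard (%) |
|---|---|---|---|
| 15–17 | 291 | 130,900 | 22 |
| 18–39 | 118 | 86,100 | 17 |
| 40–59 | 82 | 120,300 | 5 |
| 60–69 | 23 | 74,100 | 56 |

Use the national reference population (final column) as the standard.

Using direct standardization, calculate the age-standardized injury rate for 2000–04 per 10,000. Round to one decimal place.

Age-specific rates per 10,000 for 2000–04: 22.23, 13.70, 6.82, 3.10.
Standard weights: 0.22, 0.17, 0.05, 0.56.
Standardized rate: 0.2200×22.23 + 0.1700×13.70 + 0.0500×6.82 + 0.5600×3.10 = 9.2996 per 10,000.

9.3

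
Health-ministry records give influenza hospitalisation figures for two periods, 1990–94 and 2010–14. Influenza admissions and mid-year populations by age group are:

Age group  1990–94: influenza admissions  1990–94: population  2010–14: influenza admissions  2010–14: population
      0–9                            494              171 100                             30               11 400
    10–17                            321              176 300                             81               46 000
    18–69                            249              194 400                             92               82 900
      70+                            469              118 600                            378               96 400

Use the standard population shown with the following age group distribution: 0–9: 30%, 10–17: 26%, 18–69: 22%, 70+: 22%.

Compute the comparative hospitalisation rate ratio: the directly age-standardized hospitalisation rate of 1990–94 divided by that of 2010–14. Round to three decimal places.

1.058

Age-specific rates per 100 000 for 1990–94: 288.72, 182.08, 128.09, 395.45.
For 2010–14: 263.16, 176.09, 110.98, 392.12.
Standard weights: 0.30, 0.26, 0.22, 0.22.
1990–94: 0.3000×288.72 + 0.2600×182.08 + 0.2200×128.09 + 0.2200×395.45 = 249.1331 per 100 000.
2010–14: 0.3000×263.16 + 0.2600×176.09 + 0.2200×110.98 + 0.2200×392.12 = 235.4105 per 100 000.
Ratio = 249.1331 ÷ 235.4105 = 1.05829.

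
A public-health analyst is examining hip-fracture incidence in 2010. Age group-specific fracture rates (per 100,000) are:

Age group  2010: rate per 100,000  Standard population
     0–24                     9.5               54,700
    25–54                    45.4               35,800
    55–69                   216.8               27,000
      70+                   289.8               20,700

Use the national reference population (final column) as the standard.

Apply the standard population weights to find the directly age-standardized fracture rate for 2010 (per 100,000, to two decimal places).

101.28

Standard total = 138,200; weights = 0.3958, 0.2590, 0.1954, 0.1498.
Standardized rate: 0.3958×9.5 + 0.2590×45.4 + 0.1954×216.8 + 0.1498×289.8 = 101.2839 per 100,000.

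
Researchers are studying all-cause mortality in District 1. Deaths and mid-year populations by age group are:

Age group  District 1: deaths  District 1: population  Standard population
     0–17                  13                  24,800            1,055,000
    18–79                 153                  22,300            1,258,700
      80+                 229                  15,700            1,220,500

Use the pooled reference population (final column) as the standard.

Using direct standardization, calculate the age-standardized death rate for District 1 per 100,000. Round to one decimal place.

763.7

Age-specific rates per 100,000 for District 1: 52.42, 686.10, 1458.60.
Standard total = 3,534,200; weights = 0.2985, 0.3561, 0.3453.
Standardized rate: 0.2985×52.42 + 0.3561×686.10 + 0.3453×1458.60 = 763.7130 per 100,000.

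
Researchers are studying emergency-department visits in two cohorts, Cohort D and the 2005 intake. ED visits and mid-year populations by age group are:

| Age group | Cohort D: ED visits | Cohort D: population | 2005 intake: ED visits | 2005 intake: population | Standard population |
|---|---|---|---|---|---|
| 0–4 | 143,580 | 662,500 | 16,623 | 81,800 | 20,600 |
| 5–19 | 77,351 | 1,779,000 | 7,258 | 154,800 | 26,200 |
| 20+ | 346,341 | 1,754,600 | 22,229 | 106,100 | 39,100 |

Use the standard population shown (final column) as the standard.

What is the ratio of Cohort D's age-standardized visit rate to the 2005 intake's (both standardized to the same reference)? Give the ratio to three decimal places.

Age-specific rates per 1,000 for Cohort D: 216.725, 43.480, 197.390.
For the 2005 intake: 203.215, 46.886, 209.510.
Standard total = 85,900; weights = 0.2398, 0.3050, 0.4552.
Cohort D: 0.2398×216.725 + 0.3050×43.480 + 0.4552×197.390 = 155.0834 per 1,000.
The 2005 intake: 0.2398×203.215 + 0.3050×46.886 + 0.4552×209.510 = 158.3992 per 1,000.
Ratio = 155.0834 ÷ 158.3992 = 0.97907.

0.979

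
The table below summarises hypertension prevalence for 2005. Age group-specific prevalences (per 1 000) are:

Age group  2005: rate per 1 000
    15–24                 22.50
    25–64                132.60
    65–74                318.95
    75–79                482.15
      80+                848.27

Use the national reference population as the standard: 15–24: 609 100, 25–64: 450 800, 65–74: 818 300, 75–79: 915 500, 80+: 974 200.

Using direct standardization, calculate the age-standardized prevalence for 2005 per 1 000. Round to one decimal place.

Standard total = 3 767 900; weights = 0.1617, 0.1196, 0.2172, 0.2430, 0.2586.
Standardized rate: 0.1617×22.50 + 0.1196×132.60 + 0.2172×318.95 + 0.2430×482.15 + 0.2586×848.27 = 425.2423 per 1 000.

425.2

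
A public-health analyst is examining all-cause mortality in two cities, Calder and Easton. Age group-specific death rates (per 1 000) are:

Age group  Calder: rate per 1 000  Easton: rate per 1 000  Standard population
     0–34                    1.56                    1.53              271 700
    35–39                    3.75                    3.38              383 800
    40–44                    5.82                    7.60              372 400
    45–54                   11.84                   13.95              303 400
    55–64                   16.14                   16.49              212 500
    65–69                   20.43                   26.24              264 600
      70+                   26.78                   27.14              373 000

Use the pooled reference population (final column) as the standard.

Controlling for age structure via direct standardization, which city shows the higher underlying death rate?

Easton

Standard total = 2 181 400; weights = 0.1246, 0.1759, 0.1707, 0.1391, 0.0974, 0.1213, 0.1710.
Calder: 0.1246×1.56 + 0.1759×3.75 + 0.1707×5.82 + 0.1391×11.84 + 0.0974×16.14 + 0.1213×20.43 + 0.1710×26.78 = 12.1240 per 1 000.
Easton: 0.1246×1.53 + 0.1759×3.38 + 0.1707×7.60 + 0.1391×13.95 + 0.0974×16.49 + 0.1213×26.24 + 0.1710×27.14 = 13.4529 per 1 000.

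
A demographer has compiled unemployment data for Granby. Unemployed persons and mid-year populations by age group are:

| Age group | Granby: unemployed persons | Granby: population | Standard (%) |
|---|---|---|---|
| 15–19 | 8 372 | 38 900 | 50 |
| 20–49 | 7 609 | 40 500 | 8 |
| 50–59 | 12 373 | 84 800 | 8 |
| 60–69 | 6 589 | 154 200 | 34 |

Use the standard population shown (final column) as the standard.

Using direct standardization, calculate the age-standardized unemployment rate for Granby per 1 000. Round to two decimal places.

148.84

Age-specific rates per 1 000 for Granby: 215.219, 187.877, 145.908, 42.730.
Standard weights: 0.50, 0.08, 0.08, 0.34.
Standardized rate: 0.5000×215.219 + 0.0800×187.877 + 0.0800×145.908 + 0.3400×42.730 = 148.8403 per 1 000.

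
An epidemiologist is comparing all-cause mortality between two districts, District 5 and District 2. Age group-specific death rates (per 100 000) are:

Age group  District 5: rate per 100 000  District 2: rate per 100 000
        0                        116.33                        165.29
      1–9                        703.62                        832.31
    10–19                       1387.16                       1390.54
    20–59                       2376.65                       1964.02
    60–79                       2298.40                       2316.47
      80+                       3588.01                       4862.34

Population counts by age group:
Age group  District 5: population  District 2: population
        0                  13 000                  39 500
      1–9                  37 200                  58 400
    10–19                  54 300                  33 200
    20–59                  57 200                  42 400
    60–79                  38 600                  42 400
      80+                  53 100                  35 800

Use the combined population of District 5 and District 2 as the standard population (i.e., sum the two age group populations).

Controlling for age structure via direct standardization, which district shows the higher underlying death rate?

District 2

Combined standard total = 505 100; weights = 0.1039, 0.1893, 0.1732, 0.1972, 0.1604, 0.1760.
District 5: 0.1039×116.33 + 0.1893×703.62 + 0.1732×1387.16 + 0.1972×2376.65 + 0.1604×2298.40 + 0.1760×3588.01 = 1854.3036 per 100 000.
District 2: 0.1039×165.29 + 0.1893×832.31 + 0.1732×1390.54 + 0.1972×1964.02 + 0.1604×2316.47 + 0.1760×4862.34 = 2030.1550 per 100 000.
The crude rates (2044.97 vs 1815.12) would put District 5 higher, but that reflects its age composition; once standardized to a common age structure, District 2 has the higher underlying rate.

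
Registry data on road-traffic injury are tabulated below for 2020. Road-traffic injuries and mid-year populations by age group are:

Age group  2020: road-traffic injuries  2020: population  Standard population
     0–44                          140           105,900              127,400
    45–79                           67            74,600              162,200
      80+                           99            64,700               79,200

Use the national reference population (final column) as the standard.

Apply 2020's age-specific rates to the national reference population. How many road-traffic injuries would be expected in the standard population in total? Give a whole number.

Age-specific rates per 100,000 for 2020: 132.20, 89.81, 153.01.
Expected road-traffic injuries = Σ (standard pop × age-specific rate ÷ 100,000)
= 127,400×132.20/100,000 + 162,200×89.81/100,000 + 79,200×153.01/100,000
= 168.42 + 145.68 + 121.19 = 435.29.

435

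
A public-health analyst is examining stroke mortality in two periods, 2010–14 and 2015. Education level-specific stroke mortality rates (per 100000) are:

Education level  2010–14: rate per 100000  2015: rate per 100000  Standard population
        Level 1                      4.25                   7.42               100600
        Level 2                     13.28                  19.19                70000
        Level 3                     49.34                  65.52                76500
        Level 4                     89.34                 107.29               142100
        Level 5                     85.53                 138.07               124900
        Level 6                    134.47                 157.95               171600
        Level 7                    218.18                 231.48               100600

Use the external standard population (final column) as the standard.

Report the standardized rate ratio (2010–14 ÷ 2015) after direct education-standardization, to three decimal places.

Standard total = 786300; weights = 0.1279, 0.0890, 0.0973, 0.1807, 0.1588, 0.2182, 0.1279.
2010–14: 0.1279×4.25 + 0.0890×13.28 + 0.0973×49.34 + 0.1807×89.34 + 0.1588×85.53 + 0.2182×134.47 + 0.1279×218.18 = 93.5184 per 100000.
2015: 0.1279×7.42 + 0.0890×19.19 + 0.0973×65.52 + 0.1807×107.29 + 0.1588×138.07 + 0.2182×157.95 + 0.1279×231.48 = 114.4398 per 100000.
Ratio = 93.5184 ÷ 114.4398 = 0.81718.

0.817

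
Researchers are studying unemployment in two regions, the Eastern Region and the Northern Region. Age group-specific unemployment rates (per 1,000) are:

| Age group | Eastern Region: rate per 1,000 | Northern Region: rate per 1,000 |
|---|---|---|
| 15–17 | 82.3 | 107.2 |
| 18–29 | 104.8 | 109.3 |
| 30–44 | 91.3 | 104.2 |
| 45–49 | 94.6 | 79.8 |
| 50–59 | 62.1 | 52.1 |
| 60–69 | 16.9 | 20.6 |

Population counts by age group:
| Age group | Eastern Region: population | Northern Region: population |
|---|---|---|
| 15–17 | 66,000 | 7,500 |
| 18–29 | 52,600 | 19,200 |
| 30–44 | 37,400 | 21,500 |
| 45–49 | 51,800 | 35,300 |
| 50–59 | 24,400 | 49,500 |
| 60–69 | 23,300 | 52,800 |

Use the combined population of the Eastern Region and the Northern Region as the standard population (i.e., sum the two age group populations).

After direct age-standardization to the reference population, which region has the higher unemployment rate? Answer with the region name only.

Combined standard total = 441,300; weights = 0.1666, 0.1627, 0.1335, 0.1974, 0.1675, 0.1724.
The Eastern Region: 0.1666×82.3 + 0.1627×104.8 + 0.1335×91.3 + 0.1974×94.6 + 0.1675×62.1 + 0.1724×16.9 = 74.9291 per 1,000.
The Northern Region: 0.1666×107.2 + 0.1627×109.3 + 0.1335×104.2 + 0.1974×79.8 + 0.1675×52.1 + 0.1724×20.6 = 77.5725 per 1,000.
The crude rates (82.85 vs 62.57) would put the Eastern Region higher, but that reflects its age composition; once standardized to a common age structure, the Northern Region has the higher underlying rate.

Northern Region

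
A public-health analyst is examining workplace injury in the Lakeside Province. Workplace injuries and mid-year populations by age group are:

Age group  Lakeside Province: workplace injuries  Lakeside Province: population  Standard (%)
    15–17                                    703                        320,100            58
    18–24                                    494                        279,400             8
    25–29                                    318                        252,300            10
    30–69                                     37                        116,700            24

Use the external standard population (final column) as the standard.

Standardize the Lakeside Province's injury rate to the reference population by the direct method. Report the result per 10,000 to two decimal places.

16.17

Age-specific rates per 10,000 for the Lakeside Province: 21.96, 17.68, 12.60, 3.17.
Standard weights: 0.58, 0.08, 0.10, 0.24.
Standardized rate: 0.5800×21.96 + 0.0800×17.68 + 0.1000×12.60 + 0.2400×3.17 = 16.1737 per 10,000.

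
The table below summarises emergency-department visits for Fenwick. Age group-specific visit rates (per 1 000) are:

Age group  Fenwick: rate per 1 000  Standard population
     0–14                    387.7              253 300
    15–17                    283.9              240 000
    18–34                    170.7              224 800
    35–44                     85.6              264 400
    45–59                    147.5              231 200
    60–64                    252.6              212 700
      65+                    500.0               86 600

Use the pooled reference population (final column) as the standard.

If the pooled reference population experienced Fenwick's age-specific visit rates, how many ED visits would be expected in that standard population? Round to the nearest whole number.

Expected ED visits = Σ (standard pop × age-specific rate ÷ 1 000)
= 253 300×387.7/1 000 + 240 000×283.9/1 000 + 224 800×170.7/1 000 + 264 400×85.6/1 000 + 231 200×147.5/1 000 + 212 700×252.6/1 000 + 86 600×500.0/1 000
= 98204.41 + 68136.00 + 38373.36 + 22632.64 + 34102.00 + 53728.02 + 43300.00 = 358476.43.

358476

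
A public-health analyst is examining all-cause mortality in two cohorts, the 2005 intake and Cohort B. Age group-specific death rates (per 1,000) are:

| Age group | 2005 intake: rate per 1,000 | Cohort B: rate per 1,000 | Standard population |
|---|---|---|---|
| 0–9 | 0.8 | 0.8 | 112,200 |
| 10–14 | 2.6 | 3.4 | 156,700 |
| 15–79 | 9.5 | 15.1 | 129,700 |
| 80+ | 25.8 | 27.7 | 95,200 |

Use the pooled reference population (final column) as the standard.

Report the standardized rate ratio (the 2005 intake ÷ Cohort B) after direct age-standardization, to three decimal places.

0.802

Standard total = 493,800; weights = 0.2272, 0.3173, 0.2627, 0.1928.
The 2005 intake: 0.2272×0.8 + 0.3173×2.6 + 0.2627×9.5 + 0.1928×25.8 = 8.4761 per 1,000.
Cohort B: 0.2272×0.8 + 0.3173×3.4 + 0.2627×15.1 + 0.1928×27.7 = 10.5671 per 1,000.
Ratio = 8.4761 ÷ 10.5671 = 0.80212.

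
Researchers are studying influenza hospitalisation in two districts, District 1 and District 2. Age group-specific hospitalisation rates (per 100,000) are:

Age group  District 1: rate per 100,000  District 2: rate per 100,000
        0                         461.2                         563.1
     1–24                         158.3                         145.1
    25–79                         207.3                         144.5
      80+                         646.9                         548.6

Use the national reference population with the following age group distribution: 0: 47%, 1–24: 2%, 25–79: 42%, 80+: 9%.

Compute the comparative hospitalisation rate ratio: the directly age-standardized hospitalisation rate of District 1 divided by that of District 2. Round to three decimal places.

0.967

Standard weights: 0.47, 0.02, 0.42, 0.09.
District 1: 0.4700×461.2 + 0.0200×158.3 + 0.4200×207.3 + 0.0900×646.9 = 365.2170 per 100,000.
District 2: 0.4700×563.1 + 0.0200×145.1 + 0.4200×144.5 + 0.0900×548.6 = 377.6230 per 100,000.
Ratio = 365.2170 ÷ 377.6230 = 0.96715.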